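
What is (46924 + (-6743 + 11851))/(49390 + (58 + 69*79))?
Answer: 52032/54899 ≈ 0.94778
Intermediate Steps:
(46924 + (-6743 + 11851))/(49390 + (58 + 69*79)) = (46924 + 5108)/(49390 + (58 + 5451)) = 52032/(49390 + 5509) = 52032/54899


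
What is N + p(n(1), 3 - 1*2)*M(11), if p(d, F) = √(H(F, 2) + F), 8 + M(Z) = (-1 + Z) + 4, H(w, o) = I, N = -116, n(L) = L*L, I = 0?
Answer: -110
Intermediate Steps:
n(L) = L²
H(w, o) = 0
M(Z) = -5 + Z (M(Z) = -8 + ((-1 + Z) + 4) = -8 + (3 + Z) = -5 + Z)
p(d, F) = √F (p(d, F) = √(0 + F) = √F)
N + p(n(1), 3 - 1*2)*M(11) = -116 + √(3 - 1*2)*(-5 + 11) = -116 + √(3 - 2)*6 = -116 + √1*6 = -116 + 1*6 = -116 + 6 = -110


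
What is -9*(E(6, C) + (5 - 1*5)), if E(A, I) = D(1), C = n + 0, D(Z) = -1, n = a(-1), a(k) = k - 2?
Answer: 9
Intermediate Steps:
a(k) = -2 + k
n = -3 (n = -2 - 1 = -3)
C = -3 (C = -3 + 0 = -3)
E(A, I) = -1
-9*(E(6, C) + (5 - 1*5)) = -9*(-1 + (5 - 1*5)) = -9*(-1 + (5 - 5)) = -9*(-1 + 0) = -9*(-1) = 9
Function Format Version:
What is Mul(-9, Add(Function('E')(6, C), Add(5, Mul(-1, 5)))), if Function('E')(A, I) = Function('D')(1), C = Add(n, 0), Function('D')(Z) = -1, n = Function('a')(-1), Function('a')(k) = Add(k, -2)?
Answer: 9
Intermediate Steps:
Function('a')(k) = Add(-2, k)
n = -3 (n = Add(-2, -1) = -3)
C = -3 (C = Add(-3, 0) = -3)
Function('E')(A, I) = -1
Mul(-9, Add(Function('E')(6, C), Add(5, Mul(-1, 5)))) = Mul(-9, Add(-1, Add(5, Mul(-1, 5)))) = Mul(-9, Add(-1, Add(5, -5))) = Mul(-9, Add(-1, 0)) = Mul(-9, -1) = 9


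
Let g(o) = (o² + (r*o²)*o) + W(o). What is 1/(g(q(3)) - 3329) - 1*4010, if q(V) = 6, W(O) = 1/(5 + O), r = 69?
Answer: -512165209/127722 ≈ -4010.0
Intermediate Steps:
g(o) = o² + 1/(5 + o) + 69*o³ (g(o) = (o² + (69*o²)*o) + 1/(5 + o) = (o² + 69*o³) + 1/(5 + o) = o² + 1/(5 + o) + 69*o³)
1/(g(q(3)) - 3329) - 1*4010 = 1/((1 + 6²*(1 + 69*6)*(5 + 6))/(5 + 6) - 3329) - 1*4010 = 1/((1 + 36*(1 + 414)*11)/11 - 3329) - 4010 = 1/((1 + 36*415*11)/11 - 3329) - 4010 = 1/((1 + 164340)/11 - 3329) - 4010 = 1/((1/11)*164341 - 3329) - 4010 = 1/(164341/11 - 3329) - 4010 = 1/(127722/11) - 4010 = 11/127722 - 4010 = -512165209/127722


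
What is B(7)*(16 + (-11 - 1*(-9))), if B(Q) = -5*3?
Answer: -210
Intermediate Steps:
B(Q) = -15
B(7)*(16 + (-11 - 1*(-9))) = -15*(16 + (-11 - 1*(-9))) = -15*(16 + (-11 + 9)) = -15*(16 - 2) = -15*14 = -210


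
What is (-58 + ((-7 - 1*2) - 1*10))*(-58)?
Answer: 4466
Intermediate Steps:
(-58 + ((-7 - 1*2) - 1*10))*(-58) = (-58 + ((-7 - 2) - 10))*(-58) = (-58 + (-9 - 10))*(-58) = (-58 - 19)*(-58) = -77*(-58) = 4466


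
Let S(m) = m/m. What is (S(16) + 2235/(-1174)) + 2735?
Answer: 3209829/1174 ≈ 2734.1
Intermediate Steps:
S(m) = 1
(S(16) + 2235/(-1174)) + 2735 = (1 + 2235/(-1174)) + 2735 = (1 + 2235*(-1/1174)) + 2735 = (1 - 2235/1174) + 2735 = -1061/1174 + 2735 = 3209829/1174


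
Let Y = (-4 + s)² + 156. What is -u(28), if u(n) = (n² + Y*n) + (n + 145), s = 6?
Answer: -5437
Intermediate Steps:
Y = 160 (Y = (-4 + 6)² + 156 = 2² + 156 = 4 + 156 = 160)
u(n) = 145 + n² + 161*n (u(n) = (n² + 160*n) + (n + 145) = (n² + 160*n) + (145 + n) = 145 + n² + 161*n)
-u(28) = -(145 + 28² + 161*28) = -(145 + 784 + 4508) = -1*5437 = -5437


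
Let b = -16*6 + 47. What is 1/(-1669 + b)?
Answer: -1/1718 ≈ -0.00058207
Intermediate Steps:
b = -49 (b = -96 + 47 = -49)
1/(-1669 + b) = 1/(-1669 - 49) = 1/(-1718) = -1/1718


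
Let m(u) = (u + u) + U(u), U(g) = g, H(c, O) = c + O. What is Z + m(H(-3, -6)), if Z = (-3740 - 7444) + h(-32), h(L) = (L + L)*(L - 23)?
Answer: -7691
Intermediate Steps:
H(c, O) = O + c
h(L) = 2*L*(-23 + L) (h(L) = (2*L)*(-23 + L) = 2*L*(-23 + L))
Z = -7664 (Z = (-3740 - 7444) + 2*(-32)*(-23 - 32) = -11184 + 2*(-32)*(-55) = -11184 + 3520 = -7664)
m(u) = 3*u (m(u) = (u + u) + u = 2*u + u = 3*u)
Z + m(H(-3, -6)) = -7664 + 3*(-6 - 3) = -7664 + 3*(-9) = -7664 - 27 = -7691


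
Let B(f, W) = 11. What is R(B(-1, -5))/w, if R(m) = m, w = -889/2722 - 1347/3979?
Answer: -119139218/7203865 ≈ -16.538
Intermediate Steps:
w = -7203865/10830838 (w = -889*1/2722 - 1347*1/3979 = -889/2722 - 1347/3979 = -7203865/10830838 ≈ -0.66512)
R(B(-1, -5))/w = 11/(-7203865/10830838) = 11*(-10830838/7203865) = -119139218/7203865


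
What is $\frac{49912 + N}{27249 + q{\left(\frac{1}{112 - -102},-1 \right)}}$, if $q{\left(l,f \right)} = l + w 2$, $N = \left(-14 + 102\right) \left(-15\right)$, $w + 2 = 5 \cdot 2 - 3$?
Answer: $\frac{10398688}{5833427} \approx 1.7826$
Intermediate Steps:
$w = 5$ ($w = -2 + \left(5 \cdot 2 - 3\right) = -2 + \left(10 - 3\right) = -2 + 7 = 5$)
$N = -1320$ ($N = 88 \left(-15\right) = -1320$)
$q{\left(l,f \right)} = 10 + l$ ($q{\left(l,f \right)} = l + 5 \cdot 2 = l + 10 = 10 + l$)
$\frac{49912 + N}{27249 + q{\left(\frac{1}{112 - -102},-1 \right)}} = \frac{49912 - 1320}{27249 + \left(10 + \frac{1}{112 - -102}\right)} = \frac{48592}{27249 + \left(10 + \frac{1}{112 + 102}\right)} = \frac{48592}{27249 + \left(10 + \frac{1}{214}\right)} = \frac{48592}{27249 + \frac{2141}{214}} = \frac{48592}{\frac{5833427}{214}} = 48592 \cdot \frac{214}{5833427} = \frac{10398688}{5833427}$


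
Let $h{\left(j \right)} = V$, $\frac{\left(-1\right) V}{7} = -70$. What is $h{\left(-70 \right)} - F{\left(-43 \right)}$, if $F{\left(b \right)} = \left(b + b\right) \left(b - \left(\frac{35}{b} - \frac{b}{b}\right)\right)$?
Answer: $-3052$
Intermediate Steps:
$V = 490$ ($V = \left(-7\right) \left(-70\right) = 490$)
$h{\left(j \right)} = 490$
$F{\left(b \right)} = 2 b \left(1 + b - \frac{35}{b}\right)$ ($F{\left(b \right)} = 2 b \left(b + \left(1 - \frac{35}{b}\right)\right) = 2 b \left(1 + b - \frac{35}{b}\right)$)
$h{\left(-70 \right)} - F{\left(-43 \right)} = 490 - \left(-70 + 2 \left(-43\right) + 2 \left(-43\right)^{2}\right) = 490 - \left(-70 - 86 + 2 \cdot 1849\right) = 490 - \left(-70 - 86 + 3698\right) = 490 - 3542 = -3052$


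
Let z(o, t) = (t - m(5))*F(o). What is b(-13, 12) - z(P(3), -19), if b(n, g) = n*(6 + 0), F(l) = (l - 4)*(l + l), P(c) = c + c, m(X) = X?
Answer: 498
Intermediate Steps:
P(c) = 2*c
F(l) = 2*l*(-4 + l) (F(l) = (-4 + l)*(2*l) = 2*l*(-4 + l))
b(n, g) = 6*n (b(n, g) = n*6 = 6*n)
z(o, t) = 2*o*(-5 + t)*(-4 + o) (z(o, t) = (t - 1*5)*(2*o*(-4 + o)) = (t - 5)*(2*o*(-4 + o)) = (-5 + t)*(2*o*(-4 + o)) = 2*o*(-5 + t)*(-4 + o))
b(-13, 12) - z(P(3), -19) = 6*(-13) - 2*2*3*(-5 - 19)*(-4 + 2*3) = -78 - 2*6*(-24)*(-4 + 6) = -78 - 2*6*(-24)*2 = -78 - 1*(-576) = -78 + 576 = 498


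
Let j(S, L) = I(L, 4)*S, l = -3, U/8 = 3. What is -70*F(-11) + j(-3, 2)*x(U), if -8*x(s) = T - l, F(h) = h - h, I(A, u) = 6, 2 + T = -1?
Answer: 0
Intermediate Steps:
U = 24 (U = 8*3 = 24)
T = -3 (T = -2 - 1 = -3)
F(h) = 0
j(S, L) = 6*S
x(s) = 0 (x(s) = -(-3 - 1*(-3))/8 = -(-3 + 3)/8 = -⅛*0 = 0)
-70*F(-11) + j(-3, 2)*x(U) = -70*0 + (6*(-3))*0 = 0 - 18*0 = 0 + 0 = 0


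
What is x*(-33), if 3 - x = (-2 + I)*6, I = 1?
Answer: -297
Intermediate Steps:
x = 9 (x = 3 - (-2 + 1)*6 = 3 - (-1)*6 = 3 - 1*(-6) = 3 + 6 = 9)
x*(-33) = 9*(-33) = -297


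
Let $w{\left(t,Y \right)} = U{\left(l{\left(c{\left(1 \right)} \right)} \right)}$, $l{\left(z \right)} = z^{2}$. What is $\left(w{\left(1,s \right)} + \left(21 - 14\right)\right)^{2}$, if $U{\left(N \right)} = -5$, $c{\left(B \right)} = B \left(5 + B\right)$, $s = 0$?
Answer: $4$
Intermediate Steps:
$w{\left(t,Y \right)} = -5$
$\left(w{\left(1,s \right)} + \left(21 - 14\right)\right)^{2} = \left(-5 + \left(21 - 14\right)\right)^{2} = \left(-5 + 7\right)^{2} = 2^{2} = 4$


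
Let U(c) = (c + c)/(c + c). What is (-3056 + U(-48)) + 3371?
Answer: 316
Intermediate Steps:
U(c) = 1 (U(c) = (2*c)/((2*c)) = (2*c)*(1/(2*c)) = 1)
(-3056 + U(-48)) + 3371 = (-3056 + 1) + 3371 = -3055 + 3371 = 316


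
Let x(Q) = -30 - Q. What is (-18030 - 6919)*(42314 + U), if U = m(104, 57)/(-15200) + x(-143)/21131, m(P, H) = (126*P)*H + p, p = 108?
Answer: -749303502853383/710600 ≈ -1.0545e+9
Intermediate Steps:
m(P, H) = 108 + 126*H*P (m(P, H) = (126*P)*H + 108 = 126*H*P + 108 = 108 + 126*H*P)
U = -34920133/710600 (U = (108 + 126*57*104)/(-15200) + (-30 - 1*(-143))/21131 = (108 + 746928)*(-1/15200) + (-30 + 143)*(1/21131) = 747036*(-1/15200) + 113*(1/21131) = -186759/3800 + 1/187 = -34920133/710600 ≈ -49.142)
(-18030 - 6919)*(42314 + U) = (-18030 - 6919)*(42314 - 34920133/710600) = -24949*30033408267/710600 = -749303502853383/710600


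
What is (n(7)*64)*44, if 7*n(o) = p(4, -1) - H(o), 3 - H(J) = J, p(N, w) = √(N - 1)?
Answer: 11264/7 + 2816*√3/7 ≈ 2305.9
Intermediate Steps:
p(N, w) = √(-1 + N)
H(J) = 3 - J
n(o) = -3/7 + o/7 + √3/7 (n(o) = (√(-1 + 4) - (3 - o))/7 = (√3 + (-3 + o))/7 = (-3 + o + √3)/7 = -3/7 + o/7 + √3/7)
(n(7)*64)*44 = ((-3/7 + (⅐)*7 + √3/7)*64)*44 = ((-3/7 + 1 + √3/7)*64)*44 = ((4/7 + √3/7)*64)*44 = (256/7 + 64*√3/7)*44 = 11264/7 + 2816*√3/7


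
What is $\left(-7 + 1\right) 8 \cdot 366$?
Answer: $-17568$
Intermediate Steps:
$\left(-7 + 1\right) 8 \cdot 366 = \left(-6\right) 8 \cdot 366 = \left(-48\right) 366 = -17568$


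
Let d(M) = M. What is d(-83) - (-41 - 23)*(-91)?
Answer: -5907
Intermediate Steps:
d(-83) - (-41 - 23)*(-91) = -83 - (-41 - 23)*(-91) = -83 - (-64)*(-91) = -83 - 1*5824 = -83 - 5824 = -5907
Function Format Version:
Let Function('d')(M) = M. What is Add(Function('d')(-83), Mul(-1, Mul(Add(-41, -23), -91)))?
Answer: -5907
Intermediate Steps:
Add(Function('d')(-83), Mul(-1, Mul(Add(-41, -23), -91))) = Add(-83, Mul(-1, Mul(Add(-41, -23), -91))) = Add(-83, Mul(-1, Mul(-64, -91))) = Add(-83, Mul(-1, 5824)) = Add(-83, -5824) = -5907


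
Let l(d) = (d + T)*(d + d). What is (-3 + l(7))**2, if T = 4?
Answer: 22801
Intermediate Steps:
l(d) = 2*d*(4 + d) (l(d) = (d + 4)*(d + d) = (4 + d)*(2*d) = 2*d*(4 + d))
(-3 + l(7))**2 = (-3 + 2*7*(4 + 7))**2 = (-3 + 2*7*11)**2 = (-3 + 154)**2 = 151**2 = 22801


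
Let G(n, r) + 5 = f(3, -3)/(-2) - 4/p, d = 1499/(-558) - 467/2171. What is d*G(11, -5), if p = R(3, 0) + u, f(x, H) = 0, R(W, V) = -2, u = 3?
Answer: 3514915/134602 ≈ 26.113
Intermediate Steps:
d = -3514915/1211418 (d = 1499*(-1/558) - 467*1/2171 = -1499/558 - 467/2171 = -3514915/1211418 ≈ -2.9015)
p = 1 (p = -2 + 3 = 1)
G(n, r) = -9 (G(n, r) = -5 + (0/(-2) - 4/1) = -5 + (0*(-½) - 4*1) = -5 + (0 - 4) = -5 - 4 = -9)
d*G(11, -5) = -3514915/1211418*(-9) = 3514915/134602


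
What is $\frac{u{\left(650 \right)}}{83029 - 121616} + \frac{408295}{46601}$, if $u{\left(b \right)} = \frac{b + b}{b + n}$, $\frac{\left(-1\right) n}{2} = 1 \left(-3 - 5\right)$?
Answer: $\frac{5246344471295}{598798198071} \approx 8.7615$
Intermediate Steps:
$n = 16$ ($n = - 2 \cdot 1 \left(-3 - 5\right) = - 2 \cdot 1 \left(-8\right) = \left(-2\right) \left(-8\right) = 16$)
$u{\left(b \right)} = \frac{2 b}{16 + b}$ ($u{\left(b \right)} = \frac{b + b}{b + 16} = \frac{2 b}{16 + b}$)
$\frac{u{\left(650 \right)}}{83029 - 121616} + \frac{408295}{46601} = \frac{2 \cdot 650 \frac{1}{16 + 650}}{83029 - 121616} + \frac{408295}{46601} = \frac{2 \cdot 650 \cdot \frac{1}{666}}{83029 - 121616} + 408295 \cdot \frac{1}{46601} = \frac{2 \cdot 650 \cdot \frac{1}{666}}{-38587} + \frac{408295}{46601} = \frac{650}{333} \left(- \frac{1}{38587}\right) + \frac{408295}{46601} = - \frac{650}{12849471} + \frac{408295}{46601} = \frac{5246344471295}{598798198071}$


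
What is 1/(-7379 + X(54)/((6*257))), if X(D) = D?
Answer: -257/1896394 ≈ -0.00013552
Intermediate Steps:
1/(-7379 + X(54)/((6*257))) = 1/(-7379 + 54/((6*257))) = 1/(-7379 + 54/1542) = 1/(-7379 + 54*(1/1542)) = 1/(-7379 + 9/257) = 1/(-1896394/257) = -257/1896394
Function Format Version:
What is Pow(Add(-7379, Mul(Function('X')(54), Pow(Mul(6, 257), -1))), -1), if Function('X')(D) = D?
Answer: Rational(-257, 1896394) ≈ -0.00013552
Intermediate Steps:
Pow(Add(-7379, Mul(Function('X')(54), Pow(Mul(6, 257), -1))), -1) = Pow(Add(-7379, Mul(54, Pow(Mul(6, 257), -1))), -1) = Pow(Add(-7379, Mul(54, Pow(1542, -1))), -1) = Pow(Add(-7379, Mul(54, Rational(1, 1542))), -1) = Pow(Add(-7379, Rational(9, 257)), -1) = Pow(Rational(-1896394, 257), -1) = Rational(-257, 1896394)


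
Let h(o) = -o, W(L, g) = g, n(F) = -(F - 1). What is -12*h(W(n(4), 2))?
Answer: 24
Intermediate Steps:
n(F) = 1 - F (n(F) = -(-1 + F) = 1 - F)
-12*h(W(n(4), 2)) = -(-12)*2 = -12*(-2) = 24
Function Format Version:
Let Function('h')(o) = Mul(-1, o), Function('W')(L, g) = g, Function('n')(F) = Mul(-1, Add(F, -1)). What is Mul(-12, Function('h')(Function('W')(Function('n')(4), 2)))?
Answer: 24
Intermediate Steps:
Function('n')(F) = Add(1, Mul(-1, F)) (Function('n')(F) = Mul(-1, Add(-1, F)) = Add(1, Mul(-1, F)))
Mul(-12, Function('h')(Function('W')(Function('n')(4), 2))) = Mul(-12, Mul(-1, 2)) = Mul(-12, -2) = 24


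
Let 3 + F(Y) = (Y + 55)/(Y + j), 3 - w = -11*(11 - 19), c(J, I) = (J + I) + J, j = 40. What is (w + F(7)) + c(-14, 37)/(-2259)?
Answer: -1022621/11797 ≈ -86.685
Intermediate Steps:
c(J, I) = I + 2*J (c(J, I) = (I + J) + J = I + 2*J)
w = -85 (w = 3 - (-11)*(11 - 19) = 3 - (-11)*(-8) = 3 - 1*88 = 3 - 88 = -85)
F(Y) = -3 + (55 + Y)/(40 + Y) (F(Y) = -3 + (Y + 55)/(Y + 40) = -3 + (55 + Y)/(40 + Y))
(w + F(7)) + c(-14, 37)/(-2259) = (-85 + (-65 - 2*7)/(40 + 7)) + (37 + 2*(-14))/(-2259) = (-85 + (-65 - 14)/47) + (37 - 28)*(-1/2259) = (-85 + (1/47)*(-79)) + 9*(-1/2259) = (-85 - 79/47) - 1/251 = -4074/47 - 1/251 = -1022621/11797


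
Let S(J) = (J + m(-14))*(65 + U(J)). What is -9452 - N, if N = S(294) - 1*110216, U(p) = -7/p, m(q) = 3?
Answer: 1140525/14 ≈ 81466.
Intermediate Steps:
S(J) = (3 + J)*(65 - 7/J) (S(J) = (J + 3)*(65 - 7/J) = (3 + J)*(65 - 7/J))
N = -1272853/14 (N = (188 - 21/294 + 65*294) - 1*110216 = (188 - 21*1/294 + 19110) - 110216 = (188 - 1/14 + 19110) - 110216 = 270171/14 - 110216 = -1272853/14 ≈ -90918.)
-9452 - N = -9452 - 1*(-1272853/14) = -9452 + 1272853/14 = 1140525/14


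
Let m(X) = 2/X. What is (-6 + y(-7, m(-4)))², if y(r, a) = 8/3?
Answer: 100/9 ≈ 11.111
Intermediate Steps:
y(r, a) = 8/3 (y(r, a) = 8*(⅓) = 8/3)
(-6 + y(-7, m(-4)))² = (-6 + 8/3)² = (-10/3)² = 100/9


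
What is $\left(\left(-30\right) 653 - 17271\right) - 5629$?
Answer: $-42490$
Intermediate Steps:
$\left(\left(-30\right) 653 - 17271\right) - 5629 = \left(-19590 - 17271\right) - 5629 = -36861 - 5629 = -42490$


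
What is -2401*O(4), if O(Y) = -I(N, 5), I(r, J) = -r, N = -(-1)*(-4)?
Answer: 9604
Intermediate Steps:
N = -4 (N = -1*4 = -4)
O(Y) = -4 (O(Y) = -(-1)*(-4) = -1*4 = -4)
-2401*O(4) = -2401*(-4) = 9604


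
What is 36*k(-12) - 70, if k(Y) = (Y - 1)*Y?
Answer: 5546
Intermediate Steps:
k(Y) = Y*(-1 + Y) (k(Y) = (-1 + Y)*Y = Y*(-1 + Y))
36*k(-12) - 70 = 36*(-12*(-1 - 12)) - 70 = 36*(-12*(-13)) - 70 = 36*156 - 70 = 5616 - 70 = 5546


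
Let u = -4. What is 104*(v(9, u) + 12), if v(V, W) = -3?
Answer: 936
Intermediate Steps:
104*(v(9, u) + 12) = 104*(-3 + 12) = 104*9 = 936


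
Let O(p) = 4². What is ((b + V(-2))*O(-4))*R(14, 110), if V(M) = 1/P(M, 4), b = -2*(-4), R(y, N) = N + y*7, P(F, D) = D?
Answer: 27456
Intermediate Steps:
O(p) = 16
R(y, N) = N + 7*y
b = 8
V(M) = ¼ (V(M) = 1/4 = ¼)
((b + V(-2))*O(-4))*R(14, 110) = ((8 + ¼)*16)*(110 + 7*14) = ((33/4)*16)*(110 + 98) = 132*208 = 27456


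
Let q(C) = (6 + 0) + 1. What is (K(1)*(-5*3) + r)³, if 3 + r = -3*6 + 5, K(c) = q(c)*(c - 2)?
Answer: 704969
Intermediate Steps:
q(C) = 7 (q(C) = 6 + 1 = 7)
K(c) = -14 + 7*c (K(c) = 7*(c - 2) = 7*(-2 + c) = -14 + 7*c)
r = -16 (r = -3 + (-3*6 + 5) = -3 + (-18 + 5) = -3 - 13 = -16)
(K(1)*(-5*3) + r)³ = ((-14 + 7*1)*(-5*3) - 16)³ = ((-14 + 7)*(-15) - 16)³ = (-7*(-15) - 16)³ = (105 - 16)³ = 89³ = 704969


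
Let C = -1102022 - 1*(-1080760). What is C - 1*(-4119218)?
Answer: 4097956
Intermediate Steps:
C = -21262 (C = -1102022 + 1080760 = -21262)
C - 1*(-4119218) = -21262 - 1*(-4119218) = -21262 + 4119218 = 4097956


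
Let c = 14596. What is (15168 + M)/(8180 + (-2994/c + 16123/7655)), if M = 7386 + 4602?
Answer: 1517102255640/457091640319 ≈ 3.3190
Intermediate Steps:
M = 11988
(15168 + M)/(8180 + (-2994/c + 16123/7655)) = (15168 + 11988)/(8180 + (-2994/14596 + 16123/7655)) = 27156/(8180 + (-2994*1/14596 + 16123*(1/7655))) = 27156/(8180 + (-1497/7298 + 16123/7655)) = 27156/(8180 + 106206119/55866190) = 27156/(457091640319/55866190) = 27156*(55866190/457091640319) = 1517102255640/457091640319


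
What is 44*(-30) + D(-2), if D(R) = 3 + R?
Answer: -1319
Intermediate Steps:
44*(-30) + D(-2) = 44*(-30) + (3 - 2) = -1320 + 1 = -1319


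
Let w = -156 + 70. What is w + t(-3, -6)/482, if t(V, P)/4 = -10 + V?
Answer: -20752/241 ≈ -86.108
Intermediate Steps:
t(V, P) = -40 + 4*V (t(V, P) = 4*(-10 + V) = -40 + 4*V)
w = -86
w + t(-3, -6)/482 = -86 + (-40 + 4*(-3))/482 = -86 + (-40 - 12)*(1/482) = -86 - 52*1/482 = -86 - 26/241 = -20752/241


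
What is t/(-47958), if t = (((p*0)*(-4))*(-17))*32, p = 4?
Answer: 0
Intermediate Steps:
t = 0 (t = (((4*0)*(-4))*(-17))*32 = ((0*(-4))*(-17))*32 = (0*(-17))*32 = 0*32 = 0)
t/(-47958) = 0/(-47958) = 0*(-1/47958) = 0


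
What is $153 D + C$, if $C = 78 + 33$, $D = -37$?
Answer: $-5550$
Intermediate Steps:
$C = 111$
$153 D + C = 153 \left(-37\right) + 111 = -5661 + 111 = -5550$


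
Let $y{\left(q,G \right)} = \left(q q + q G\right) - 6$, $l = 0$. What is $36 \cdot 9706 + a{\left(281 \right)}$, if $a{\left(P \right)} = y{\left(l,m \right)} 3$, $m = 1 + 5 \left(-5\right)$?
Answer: $349398$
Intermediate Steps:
$m = -24$ ($m = 1 - 25 = -24$)
$y{\left(q,G \right)} = -6 + q^{2} + G q$ ($y{\left(q,G \right)} = \left(q^{2} + G q\right) - 6 = -6 + q^{2} + G q$)
$a{\left(P \right)} = -18$ ($a{\left(P \right)} = \left(-6 + 0^{2} - 0\right) 3 = \left(-6 + 0 + 0\right) 3 = \left(-6\right) 3 = -18$)
$36 \cdot 9706 + a{\left(281 \right)} = 36 \cdot 9706 - 18 = 349416 - 18 = 349398$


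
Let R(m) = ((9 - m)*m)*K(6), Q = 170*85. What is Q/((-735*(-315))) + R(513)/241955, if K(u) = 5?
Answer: -338068582/64021293 ≈ -5.2806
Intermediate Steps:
Q = 14450
R(m) = 5*m*(9 - m) (R(m) = ((9 - m)*m)*5 = (m*(9 - m))*5 = 5*m*(9 - m))
Q/((-735*(-315))) + R(513)/241955 = 14450/((-735*(-315))) + (5*513*(9 - 1*513))/241955 = 14450/231525 + (5*513*(9 - 513))*(1/241955) = 14450*(1/231525) + (5*513*(-504))*(1/241955) = 578/9261 - 1292760*1/241955 = 578/9261 - 36936/6913 = -338068582/64021293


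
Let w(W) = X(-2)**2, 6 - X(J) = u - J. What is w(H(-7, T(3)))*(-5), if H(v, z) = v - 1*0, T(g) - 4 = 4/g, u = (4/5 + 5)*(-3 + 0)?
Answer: -11449/5 ≈ -2289.8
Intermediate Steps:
u = -87/5 (u = (4*(1/5) + 5)*(-3) = (4/5 + 5)*(-3) = (29/5)*(-3) = -87/5 ≈ -17.400)
T(g) = 4 + 4/g
X(J) = 117/5 + J (X(J) = 6 - (-87/5 - J) = 6 + (87/5 + J) = 117/5 + J)
H(v, z) = v (H(v, z) = v + 0 = v)
w(W) = 11449/25 (w(W) = (117/5 - 2)**2 = (107/5)**2 = 11449/25)
w(H(-7, T(3)))*(-5) = (11449/25)*(-5) = -11449/5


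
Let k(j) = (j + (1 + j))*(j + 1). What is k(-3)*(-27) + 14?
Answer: -256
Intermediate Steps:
k(j) = (1 + j)*(1 + 2*j) (k(j) = (1 + 2*j)*(1 + j) = (1 + j)*(1 + 2*j))
k(-3)*(-27) + 14 = (1 + 2*(-3)² + 3*(-3))*(-27) + 14 = (1 + 2*9 - 9)*(-27) + 14 = (1 + 18 - 9)*(-27) + 14 = 10*(-27) + 14 = -270 + 14 = -256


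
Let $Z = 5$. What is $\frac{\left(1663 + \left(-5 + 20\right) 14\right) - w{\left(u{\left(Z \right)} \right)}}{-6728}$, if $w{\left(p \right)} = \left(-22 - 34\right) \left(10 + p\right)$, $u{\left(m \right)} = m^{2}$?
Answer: $- \frac{3833}{6728} \approx -0.56971$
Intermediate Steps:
$w{\left(p \right)} = -560 - 56 p$ ($w{\left(p \right)} = - 56 \left(10 + p\right) = -560 - 56 p$)
$\frac{\left(1663 + \left(-5 + 20\right) 14\right) - w{\left(u{\left(Z \right)} \right)}}{-6728} = \frac{\left(1663 + \left(-5 + 20\right) 14\right) - \left(-560 - 56 \cdot 5^{2}\right)}{-6728} = \left(\left(1663 + 15 \cdot 14\right) - \left(-560 - 1400\right)\right) \left(- \frac{1}{6728}\right) = \left(\left(1663 + 210\right) - \left(-560 - 1400\right)\right) \left(- \frac{1}{6728}\right) = \left(1873 - -1960\right) \left(- \frac{1}{6728}\right) = \left(1873 + 1960\right) \left(- \frac{1}{6728}\right) = 3833 \left(- \frac{1}{6728}\right) = - \frac{3833}{6728}$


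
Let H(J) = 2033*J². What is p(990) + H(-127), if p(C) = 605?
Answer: 32790862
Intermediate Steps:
p(990) + H(-127) = 605 + 2033*(-127)² = 605 + 2033*16129 = 605 + 32790257 = 32790862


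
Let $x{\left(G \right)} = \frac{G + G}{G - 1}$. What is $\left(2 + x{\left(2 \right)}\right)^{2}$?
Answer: $36$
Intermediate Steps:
$x{\left(G \right)} = \frac{2 G}{-1 + G}$
$\left(2 + x{\left(2 \right)}\right)^{2} = \left(2 + 2 \cdot 2 \frac{1}{-1 + 2}\right)^{2} = \left(2 + 2 \cdot 2 \cdot 1^{-1}\right)^{2} = \left(2 + 2 \cdot 2 \cdot 1\right)^{2} = \left(2 + 4\right)^{2} = 6^{2} = 36$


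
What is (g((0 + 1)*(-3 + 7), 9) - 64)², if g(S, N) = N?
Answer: 3025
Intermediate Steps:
(g((0 + 1)*(-3 + 7), 9) - 64)² = (9 - 64)² = (-55)² = 3025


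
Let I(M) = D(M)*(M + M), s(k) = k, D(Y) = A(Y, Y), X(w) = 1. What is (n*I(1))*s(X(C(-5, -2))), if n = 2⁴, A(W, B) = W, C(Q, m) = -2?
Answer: 32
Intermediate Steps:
D(Y) = Y
n = 16
I(M) = 2*M² (I(M) = M*(M + M) = M*(2*M) = 2*M²)
(n*I(1))*s(X(C(-5, -2))) = (16*(2*1²))*1 = (16*(2*1))*1 = (16*2)*1 = 32*1 = 32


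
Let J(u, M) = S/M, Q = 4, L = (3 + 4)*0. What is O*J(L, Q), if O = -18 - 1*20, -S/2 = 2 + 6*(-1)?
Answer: -76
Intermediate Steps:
L = 0 (L = 7*0 = 0)
S = 8 (S = -2*(2 + 6*(-1)) = -2*(2 - 6) = -2*(-4) = 8)
J(u, M) = 8/M
O = -38 (O = -18 - 20 = -38)
O*J(L, Q) = -304/4 = -38*2 = -76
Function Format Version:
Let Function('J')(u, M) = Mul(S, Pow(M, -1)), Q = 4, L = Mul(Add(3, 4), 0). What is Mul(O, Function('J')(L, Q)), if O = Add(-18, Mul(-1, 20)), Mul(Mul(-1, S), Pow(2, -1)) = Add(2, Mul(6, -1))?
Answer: -76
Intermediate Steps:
L = 0 (L = Mul(7, 0) = 0)
S = 8 (S = Mul(-2, Add(2, Mul(6, -1))) = Mul(-2, Add(2, -6)) = Mul(-2, -4) = 8)
Function('J')(u, M) = Mul(8, Pow(M, -1))
O = -38 (O = Add(-18, -20) = -38)
Mul(O, Function('J')(L, Q)) = Mul(-38, Mul(8, Pow(4, -1))) = Mul(-38, Mul(8, Rational(1, 4))) = Mul(-38, 2) = -76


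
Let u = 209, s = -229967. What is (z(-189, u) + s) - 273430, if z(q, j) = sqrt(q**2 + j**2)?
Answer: -503397 + 37*sqrt(58) ≈ -5.0312e+5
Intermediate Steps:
z(q, j) = sqrt(j**2 + q**2)
(z(-189, u) + s) - 273430 = (sqrt(209**2 + (-189)**2) - 229967) - 273430 = (sqrt(43681 + 35721) - 229967) - 273430 = (sqrt(79402) - 229967) - 273430 = (37*sqrt(58) - 229967) - 273430 = (-229967 + 37*sqrt(58)) - 273430 = -503397 + 37*sqrt(58)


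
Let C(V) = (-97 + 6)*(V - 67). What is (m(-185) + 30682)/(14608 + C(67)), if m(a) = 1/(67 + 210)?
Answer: 8498915/4046416 ≈ 2.1004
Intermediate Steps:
C(V) = 6097 - 91*V (C(V) = -91*(-67 + V) = 6097 - 91*V)
m(a) = 1/277
(m(-185) + 30682)/(14608 + C(67)) = (1/277 + 30682)/(14608 + (6097 - 91*67)) = 8498915/(277*(14608 + (6097 - 6097))) = 8498915/(277*(14608 + 0)) = (8498915/277)/14608 = (8498915/277)*(1/14608) = 8498915/4046416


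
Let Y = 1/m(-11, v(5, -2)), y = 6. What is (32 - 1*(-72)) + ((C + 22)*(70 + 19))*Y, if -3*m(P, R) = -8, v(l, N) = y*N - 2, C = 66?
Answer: 3041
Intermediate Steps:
v(l, N) = -2 + 6*N (v(l, N) = 6*N - 2 = -2 + 6*N)
m(P, R) = 8/3 (m(P, R) = -⅓*(-8) = 8/3)
Y = 3/8 (Y = 1/(8/3) = 3/8 ≈ 0.37500)
(32 - 1*(-72)) + ((C + 22)*(70 + 19))*Y = (32 - 1*(-72)) + ((66 + 22)*(70 + 19))*(3/8) = (32 + 72) + (88*89)*(3/8) = 104 + 7832*(3/8) = 104 + 2937 = 3041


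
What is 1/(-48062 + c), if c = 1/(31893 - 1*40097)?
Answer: -8204/394300649 ≈ -2.0806e-5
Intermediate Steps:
c = -1/8204 (c = 1/(31893 - 40097) = 1/(-8204) = -1/8204 ≈ -0.00012189)
1/(-48062 + c) = 1/(-48062 - 1/8204) = 1/(-394300649/8204) = -8204/394300649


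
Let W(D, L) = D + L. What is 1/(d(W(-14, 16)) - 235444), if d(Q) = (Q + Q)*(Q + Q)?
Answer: -1/235428 ≈ -4.2476e-6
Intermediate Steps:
d(Q) = 4*Q² (d(Q) = (2*Q)*(2*Q) = 4*Q²)
1/(d(W(-14, 16)) - 235444) = 1/(4*(-14 + 16)² - 235444) = 1/(4*2² - 235444) = 1/(4*4 - 235444) = 1/(16 - 235444) = 1/(-235428) = -1/235428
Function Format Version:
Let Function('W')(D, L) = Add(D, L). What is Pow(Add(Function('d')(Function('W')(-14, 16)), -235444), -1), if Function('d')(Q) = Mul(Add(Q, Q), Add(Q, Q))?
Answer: Rational(-1, 235428) ≈ -4.2476e-6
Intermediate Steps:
Function('d')(Q) = Mul(4, Pow(Q, 2)) (Function('d')(Q) = Mul(Mul(2, Q), Mul(2, Q)) = Mul(4, Pow(Q, 2)))
Pow(Add(Function('d')(Function('W')(-14, 16)), -235444), -1) = Pow(Add(Mul(4, Pow(Add(-14, 16), 2)), -235444), -1) = Pow(Add(Mul(4, Pow(2, 2)), -235444), -1) = Pow(Add(Mul(4, 4), -235444), -1) = Pow(Add(16, -235444), -1) = Pow(-235428, -1) = Rational(-1, 235428)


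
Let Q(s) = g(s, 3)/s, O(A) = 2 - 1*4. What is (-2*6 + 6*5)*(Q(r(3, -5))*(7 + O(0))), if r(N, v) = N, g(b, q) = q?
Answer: 90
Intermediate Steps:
O(A) = -2 (O(A) = 2 - 4 = -2)
Q(s) = 3/s
(-2*6 + 6*5)*(Q(r(3, -5))*(7 + O(0))) = (-2*6 + 6*5)*((3/3)*(7 - 2)) = (-12 + 30)*((3*(1/3))*5) = 18*(1*5) = 18*5 = 90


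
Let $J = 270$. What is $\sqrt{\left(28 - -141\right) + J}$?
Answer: $\sqrt{439} \approx 20.952$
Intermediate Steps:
$\sqrt{\left(28 - -141\right) + J} = \sqrt{\left(28 - -141\right) + 270} = \sqrt{\left(28 + 141\right) + 270} = \sqrt{169 + 270} = \sqrt{439}$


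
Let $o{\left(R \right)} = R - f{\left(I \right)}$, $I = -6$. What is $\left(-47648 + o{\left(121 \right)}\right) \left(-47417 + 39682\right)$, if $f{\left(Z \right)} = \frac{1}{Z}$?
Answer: $\frac{2205720335}{6} \approx 3.6762 \cdot 10^{8}$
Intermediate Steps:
$o{\left(R \right)} = \frac{1}{6} + R$ ($o{\left(R \right)} = R - \frac{1}{-6} = R - - \frac{1}{6} = R + \frac{1}{6} = \frac{1}{6} + R$)
$\left(-47648 + o{\left(121 \right)}\right) \left(-47417 + 39682\right) = \left(-47648 + \left(\frac{1}{6} + 121\right)\right) \left(-47417 + 39682\right) = \left(-47648 + \frac{727}{6}\right) \left(-7735\right) = \left(- \frac{285161}{6}\right) \left(-7735\right) = \frac{2205720335}{6}$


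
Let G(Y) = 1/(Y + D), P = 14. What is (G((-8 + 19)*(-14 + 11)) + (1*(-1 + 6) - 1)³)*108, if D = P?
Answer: 131220/19 ≈ 6906.3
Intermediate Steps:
D = 14
G(Y) = 1/(14 + Y) (G(Y) = 1/(Y + 14) = 1/(14 + Y))
(G((-8 + 19)*(-14 + 11)) + (1*(-1 + 6) - 1)³)*108 = (1/(14 + (-8 + 19)*(-14 + 11)) + (1*(-1 + 6) - 1)³)*108 = (1/(14 + 11*(-3)) + (1*5 - 1)³)*108 = (1/(14 - 33) + (5 - 1)³)*108 = (1/(-19) + 4³)*108 = (-1/19 + 64)*108 = (1215/19)*108 = 131220/19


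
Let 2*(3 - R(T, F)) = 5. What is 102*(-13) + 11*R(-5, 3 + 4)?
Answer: -2641/2 ≈ -1320.5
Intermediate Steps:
R(T, F) = 1/2 (R(T, F) = 3 - 1/2*5 = 3 - 5/2 = 1/2)
102*(-13) + 11*R(-5, 3 + 4) = 102*(-13) + 11*(1/2) = -1326 + 11/2 = -2641/2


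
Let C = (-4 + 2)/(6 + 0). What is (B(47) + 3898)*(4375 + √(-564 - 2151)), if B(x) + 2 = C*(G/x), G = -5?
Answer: 2403366875/141 + 549341*I*√2715/141 ≈ 1.7045e+7 + 2.0301e+5*I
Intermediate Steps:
C = -⅓ (C = -2/6 = -2*⅙ = -⅓ ≈ -0.33333)
B(x) = -2 + 5/(3*x) (B(x) = -2 - (-5)/(3*x) = -2 + 5/(3*x))
(B(47) + 3898)*(4375 + √(-564 - 2151)) = ((-2 + (5/3)/47) + 3898)*(4375 + √(-564 - 2151)) = ((-2 + (5/3)*(1/47)) + 3898)*(4375 + √(-2715)) = ((-2 + 5/141) + 3898)*(4375 + I*√2715) = (-277/141 + 3898)*(4375 + I*√2715) = 549341*(4375 + I*√2715)/141 = 2403366875/141 + 549341*I*√2715/141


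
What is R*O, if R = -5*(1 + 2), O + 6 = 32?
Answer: -390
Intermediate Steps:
O = 26 (O = -6 + 32 = 26)
R = -15 (R = -5*3 = -15)
R*O = -15*26 = -390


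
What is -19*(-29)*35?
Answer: 19285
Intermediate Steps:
-19*(-29)*35 = 551*35 = 19285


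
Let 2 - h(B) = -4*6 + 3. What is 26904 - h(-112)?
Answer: 26881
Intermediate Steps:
h(B) = 23 (h(B) = 2 - (-4*6 + 3) = 2 - (-24 + 3) = 2 - 1*(-21) = 2 + 21 = 23)
26904 - h(-112) = 26904 - 1*23 = 26904 - 23 = 26881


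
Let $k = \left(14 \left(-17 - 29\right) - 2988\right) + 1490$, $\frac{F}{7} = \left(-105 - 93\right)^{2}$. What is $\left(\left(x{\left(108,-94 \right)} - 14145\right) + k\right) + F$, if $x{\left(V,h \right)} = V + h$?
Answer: $258155$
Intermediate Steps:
$F = 274428$ ($F = 7 \left(-105 - 93\right)^{2} = 7 \left(-198\right)^{2} = 7 \cdot 39204 = 274428$)
$k = -2142$ ($k = \left(14 \left(-46\right) - 2988\right) + 1490 = \left(-644 - 2988\right) + 1490 = -3632 + 1490 = -2142$)
$\left(\left(x{\left(108,-94 \right)} - 14145\right) + k\right) + F = \left(\left(\left(108 - 94\right) - 14145\right) - 2142\right) + 274428 = \left(\left(14 - 14145\right) - 2142\right) + 274428 = \left(-14131 - 2142\right) + 274428 = -16273 + 274428 = 258155$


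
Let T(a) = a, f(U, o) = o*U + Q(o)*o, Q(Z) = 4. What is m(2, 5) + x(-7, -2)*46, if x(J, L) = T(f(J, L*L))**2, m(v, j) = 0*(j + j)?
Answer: 6624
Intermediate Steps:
m(v, j) = 0 (m(v, j) = 0*(2*j) = 0)
f(U, o) = 4*o + U*o (f(U, o) = o*U + 4*o = U*o + 4*o = 4*o + U*o)
x(J, L) = L**4*(4 + J)**2 (x(J, L) = ((L*L)*(4 + J))**2 = (L**2*(4 + J))**2 = L**4*(4 + J)**2)
m(2, 5) + x(-7, -2)*46 = 0 + ((-2)**4*(4 - 7)**2)*46 = 0 + (16*(-3)**2)*46 = 0 + (16*9)*46 = 0 + 144*46 = 0 + 6624 = 6624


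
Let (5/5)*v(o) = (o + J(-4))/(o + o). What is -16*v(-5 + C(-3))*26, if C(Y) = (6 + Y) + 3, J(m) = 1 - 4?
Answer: 416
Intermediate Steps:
J(m) = -3
C(Y) = 9 + Y
v(o) = (-3 + o)/(2*o) (v(o) = (o - 3)/(o + o) = (-3 + o)/((2*o)) = (-3 + o)*(1/(2*o)) = (-3 + o)/(2*o))
-16*v(-5 + C(-3))*26 = -8*(-3 + (-5 + (9 - 3)))/(-5 + (9 - 3))*26 = -8*(-3 + (-5 + 6))/(-5 + 6)*26 = -8*(-3 + 1)/1*26 = -8*(-2)*26 = -16*(-1)*26 = 16*26 = 416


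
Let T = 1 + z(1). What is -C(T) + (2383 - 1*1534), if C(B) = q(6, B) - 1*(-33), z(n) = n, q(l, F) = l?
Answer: 810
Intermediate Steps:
T = 2 (T = 1 + 1 = 2)
C(B) = 39 (C(B) = 6 - 1*(-33) = 6 + 33 = 39)
-C(T) + (2383 - 1*1534) = -1*39 + (2383 - 1*1534) = -39 + (2383 - 1534) = -39 + 849 = 810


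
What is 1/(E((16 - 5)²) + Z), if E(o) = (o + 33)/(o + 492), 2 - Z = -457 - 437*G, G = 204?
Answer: 613/54929245 ≈ 1.1160e-5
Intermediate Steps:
Z = 89607 (Z = 2 - (-457 - 437*204) = 2 - (-457 - 89148) = 2 - 1*(-89605) = 2 + 89605 = 89607)
E(o) = (33 + o)/(492 + o)
1/(E((16 - 5)²) + Z) = 1/((33 + (16 - 5)²)/(492 + (16 - 5)²) + 89607) = 1/((33 + 11²)/(492 + 11²) + 89607) = 1/((33 + 121)/(492 + 121) + 89607) = 1/(154/613 + 89607) = 1/(54929245/613) = 613/54929245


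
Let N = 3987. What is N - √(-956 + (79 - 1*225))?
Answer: 3987 - I*√1102 ≈ 3987.0 - 33.196*I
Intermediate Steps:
N - √(-956 + (79 - 1*225)) = 3987 - √(-956 + (79 - 1*225)) = 3987 - √(-956 + (79 - 225)) = 3987 - √(-956 - 146) = 3987 - √(-1102) = 3987 - I*√1102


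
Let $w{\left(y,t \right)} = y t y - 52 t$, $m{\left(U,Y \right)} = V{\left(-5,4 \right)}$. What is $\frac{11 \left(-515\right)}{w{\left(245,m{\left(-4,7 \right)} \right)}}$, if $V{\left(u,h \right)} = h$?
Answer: $- \frac{5665}{239892} \approx -0.023615$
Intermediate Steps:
$m{\left(U,Y \right)} = 4$
$w{\left(y,t \right)} = - 52 t + t y^{2}$ ($w{\left(y,t \right)} = t y y - 52 t = t y^{2} - 52 t = - 52 t + t y^{2}$)
$\frac{11 \left(-515\right)}{w{\left(245,m{\left(-4,7 \right)} \right)}} = \frac{11 \left(-515\right)}{4 \left(-52 + 245^{2}\right)} = - \frac{5665}{4 \left(-52 + 60025\right)} = - \frac{5665}{4 \cdot 59973} = - \frac{5665}{239892}$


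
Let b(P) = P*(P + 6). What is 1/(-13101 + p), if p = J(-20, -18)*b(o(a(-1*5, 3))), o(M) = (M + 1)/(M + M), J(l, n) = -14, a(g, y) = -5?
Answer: -25/328421 ≈ -7.6122e-5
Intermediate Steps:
o(M) = (1 + M)/(2*M) (o(M) = (1 + M)/((2*M)) = (1 + M)*(1/(2*M)) = (1 + M)/(2*M))
b(P) = P*(6 + P)
p = -896/25 (p = -14*(½)*(1 - 5)/(-5)*(6 + (½)*(1 - 5)/(-5)) = -14*(½)*(-⅕)*(-4)*(6 + (½)*(-⅕)*(-4)) = -28*(6 + ⅖)/5 = -28*32/(5*5) = -14*64/25 = -896/25 ≈ -35.840)
1/(-13101 + p) = 1/(-13101 - 896/25) = 1/(-328421/25) = -25/328421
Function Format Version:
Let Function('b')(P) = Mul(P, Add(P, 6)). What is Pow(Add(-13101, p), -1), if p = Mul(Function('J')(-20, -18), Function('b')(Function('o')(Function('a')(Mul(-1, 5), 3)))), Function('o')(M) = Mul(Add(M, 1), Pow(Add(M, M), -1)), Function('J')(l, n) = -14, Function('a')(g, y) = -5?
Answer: Rational(-25, 328421) ≈ -7.6122e-5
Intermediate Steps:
Function('o')(M) = Mul(Rational(1, 2), Pow(M, -1), Add(1, M)) (Function('o')(M) = Mul(Add(1, M), Pow(Mul(2, M), -1)) = Mul(Add(1, M), Mul(Rational(1, 2), Pow(M, -1))) = Mul(Rational(1, 2), Pow(M, -1), Add(1, M)))
Function('b')(P) = Mul(P, Add(6, P))
p = Rational(-896, 25) (p = Mul(-14, Mul(Mul(Rational(1, 2), Pow(-5, -1), Add(1, -5)), Add(6, Mul(Rational(1, 2), Pow(-5, -1), Add(1, -5))))) = Mul(-14, Mul(Mul(Rational(1, 2), Rational(-1, 5), -4), Add(6, Mul(Rational(1, 2), Rational(-1, 5), -4)))) = Mul(-14, Mul(Rational(2, 5), Add(6, Rational(2, 5)))) = Mul(-14, Mul(Rational(2, 5), Rational(32, 5))) = Mul(-14, Rational(64, 25)) = Rational(-896, 25) ≈ -35.840)
Pow(Add(-13101, p), -1) = Pow(Add(-13101, Rational(-896, 25)), -1) = Pow(Rational(-328421, 25), -1) = Rational(-25, 328421)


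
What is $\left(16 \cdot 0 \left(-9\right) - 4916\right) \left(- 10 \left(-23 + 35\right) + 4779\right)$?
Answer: $-22903644$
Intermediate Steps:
$\left(16 \cdot 0 \left(-9\right) - 4916\right) \left(- 10 \left(-23 + 35\right) + 4779\right) = \left(0 \left(-9\right) - 4916\right) \left(\left(-10\right) 12 + 4779\right) = \left(0 - 4916\right) \left(-120 + 4779\right) = \left(-4916\right) 4659 = -22903644$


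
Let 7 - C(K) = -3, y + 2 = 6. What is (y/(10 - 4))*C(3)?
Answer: 20/3 ≈ 6.6667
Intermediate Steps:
y = 4 (y = -2 + 6 = 4)
C(K) = 10 (C(K) = 7 - 1*(-3) = 7 + 3 = 10)
(y/(10 - 4))*C(3) = (4/(10 - 4))*10 = (4/6)*10 = ((1/6)*4)*10 = (2/3)*10 = 20/3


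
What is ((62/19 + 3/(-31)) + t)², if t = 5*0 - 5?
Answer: 1166400/346921 ≈ 3.3621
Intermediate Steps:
t = -5 (t = 0 - 5 = -5)
((62/19 + 3/(-31)) + t)² = ((62/19 + 3/(-31)) - 5)² = ((62*(1/19) + 3*(-1/31)) - 5)² = ((62/19 - 3/31) - 5)² = (1865/589 - 5)² = (-1080/589)² = 1166400/346921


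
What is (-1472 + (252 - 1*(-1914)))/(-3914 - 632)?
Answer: -347/2273 ≈ -0.15266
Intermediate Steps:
(-1472 + (252 - 1*(-1914)))/(-3914 - 632) = (-1472 + (252 + 1914))/(-4546) = (-1472 + 2166)*(-1/4546) = 694*(-1/4546) = -347/2273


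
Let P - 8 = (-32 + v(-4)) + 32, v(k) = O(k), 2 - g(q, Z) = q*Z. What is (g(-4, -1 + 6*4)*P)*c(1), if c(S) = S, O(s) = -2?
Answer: 564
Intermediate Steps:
g(q, Z) = 2 - Z*q (g(q, Z) = 2 - q*Z = 2 - Z*q)
v(k) = -2
P = 6 (P = 8 + ((-32 - 2) + 32) = 8 + (-34 + 32) = 8 - 2 = 6)
(g(-4, -1 + 6*4)*P)*c(1) = ((2 - 1*(-1 + 6*4)*(-4))*6)*1 = ((2 - 1*(-1 + 24)*(-4))*6)*1 = ((2 - 1*23*(-4))*6)*1 = ((2 + 92)*6)*1 = (94*6)*1 = 564*1 = 564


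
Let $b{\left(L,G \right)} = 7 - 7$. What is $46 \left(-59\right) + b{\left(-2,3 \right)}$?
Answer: $-2714$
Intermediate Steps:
$b{\left(L,G \right)} = 0$ ($b{\left(L,G \right)} = 7 - 7 = 0$)
$46 \left(-59\right) + b{\left(-2,3 \right)} = 46 \left(-59\right) + 0 = -2714 + 0 = -2714$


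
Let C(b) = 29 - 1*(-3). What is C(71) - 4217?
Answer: -4185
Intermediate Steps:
C(b) = 32 (C(b) = 29 + 3 = 32)
C(71) - 4217 = 32 - 4217 = -4185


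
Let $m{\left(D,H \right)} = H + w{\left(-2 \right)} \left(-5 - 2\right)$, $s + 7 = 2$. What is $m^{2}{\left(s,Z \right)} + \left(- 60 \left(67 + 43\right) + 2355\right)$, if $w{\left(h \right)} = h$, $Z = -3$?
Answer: $-4124$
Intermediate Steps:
$s = -5$ ($s = -7 + 2 = -5$)
$m{\left(D,H \right)} = 14 + H$ ($m{\left(D,H \right)} = H - 2 \left(-5 - 2\right) = H - -14 = H + 14 = 14 + H$)
$m^{2}{\left(s,Z \right)} + \left(- 60 \left(67 + 43\right) + 2355\right) = \left(14 - 3\right)^{2} + \left(- 60 \left(67 + 43\right) + 2355\right) = 11^{2} + \left(\left(-60\right) 110 + 2355\right) = 121 + \left(-6600 + 2355\right) = 121 - 4245 = -4124$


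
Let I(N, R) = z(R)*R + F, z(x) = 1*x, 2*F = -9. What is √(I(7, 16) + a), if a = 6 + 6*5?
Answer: 5*√46/2 ≈ 16.956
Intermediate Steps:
F = -9/2 (F = (½)*(-9) = -9/2 ≈ -4.5000)
z(x) = x
I(N, R) = -9/2 + R² (I(N, R) = R*R - 9/2 = R² - 9/2 = -9/2 + R²)
a = 36 (a = 6 + 30 = 36)
√(I(7, 16) + a) = √((-9/2 + 16²) + 36) = √((-9/2 + 256) + 36) = √(503/2 + 36) = √(575/2) = 5*√46/2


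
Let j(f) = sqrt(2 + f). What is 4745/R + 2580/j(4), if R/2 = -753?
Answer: -4745/1506 + 430*sqrt(6) ≈ 1050.1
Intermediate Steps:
R = -1506 (R = 2*(-753) = -1506)
4745/R + 2580/j(4) = 4745/(-1506) + 2580/(sqrt(2 + 4)) = 4745*(-1/1506) + 2580/(sqrt(6)) = -4745/1506 + 2580*(sqrt(6)/6) = -4745/1506 + 430*sqrt(6)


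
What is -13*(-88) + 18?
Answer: 1162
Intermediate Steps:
-13*(-88) + 18 = 1144 + 18 = 1162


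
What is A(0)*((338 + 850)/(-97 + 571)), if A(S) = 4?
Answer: 792/79 ≈ 10.025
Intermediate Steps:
A(0)*((338 + 850)/(-97 + 571)) = 4*((338 + 850)/(-97 + 571)) = 4*(1188/474) = 4*(1188*(1/474)) = 4*(198/79) = 792/79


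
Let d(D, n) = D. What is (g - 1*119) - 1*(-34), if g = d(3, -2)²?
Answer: -76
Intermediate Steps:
g = 9 (g = 3² = 9)
(g - 1*119) - 1*(-34) = (9 - 1*119) - 1*(-34) = (9 - 119) + 34 = -110 + 34 = -76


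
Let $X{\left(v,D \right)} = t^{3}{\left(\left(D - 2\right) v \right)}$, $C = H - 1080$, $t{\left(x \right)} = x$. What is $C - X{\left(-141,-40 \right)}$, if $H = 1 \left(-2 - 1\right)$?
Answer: $-207685038531$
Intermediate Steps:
$H = -3$ ($H = 1 \left(-3\right) = -3$)
$C = -1083$ ($C = -3 - 1080 = -1083$)
$X{\left(v,D \right)} = v^{3} \left(-2 + D\right)^{3}$ ($X{\left(v,D \right)} = \left(\left(D - 2\right) v\right)^{3} = \left(\left(-2 + D\right) v\right)^{3} = \left(v \left(-2 + D\right)\right)^{3} = v^{3} \left(-2 + D\right)^{3}$)
$C - X{\left(-141,-40 \right)} = -1083 - \left(-141\right)^{3} \left(-2 - 40\right)^{3} = -1083 - - 2803221 \left(-42\right)^{3} = -1083 - \left(-2803221\right) \left(-74088\right) = -1083 - 207685037448 = -207685038531$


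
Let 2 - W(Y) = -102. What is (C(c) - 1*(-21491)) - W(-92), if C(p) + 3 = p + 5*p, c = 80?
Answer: 21864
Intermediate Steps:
C(p) = -3 + 6*p (C(p) = -3 + (p + 5*p) = -3 + 6*p)
W(Y) = 104 (W(Y) = 2 - 1*(-102) = 2 + 102 = 104)
(C(c) - 1*(-21491)) - W(-92) = ((-3 + 6*80) - 1*(-21491)) - 1*104 = ((-3 + 480) + 21491) - 104 = (477 + 21491) - 104 = 21968 - 104 = 21864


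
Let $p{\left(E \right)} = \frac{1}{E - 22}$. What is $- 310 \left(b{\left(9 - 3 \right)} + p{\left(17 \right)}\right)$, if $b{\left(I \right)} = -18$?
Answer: $5642$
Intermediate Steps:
$p{\left(E \right)} = \frac{1}{-22 + E}$
$- 310 \left(b{\left(9 - 3 \right)} + p{\left(17 \right)}\right) = - 310 \left(-18 + \frac{1}{-22 + 17}\right) = - 310 \left(-18 + \frac{1}{-5}\right) = - 310 \left(-18 - \frac{1}{5}\right) = \left(-310\right) \left(- \frac{91}{5}\right) = 5642$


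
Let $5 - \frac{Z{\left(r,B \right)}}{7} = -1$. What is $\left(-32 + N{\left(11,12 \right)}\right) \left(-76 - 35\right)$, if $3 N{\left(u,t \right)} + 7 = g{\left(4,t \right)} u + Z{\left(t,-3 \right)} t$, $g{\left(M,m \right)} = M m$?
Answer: $-34373$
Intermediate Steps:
$Z{\left(r,B \right)} = 42$ ($Z{\left(r,B \right)} = 35 - -7 = 35 + 7 = 42$)
$N{\left(u,t \right)} = - \frac{7}{3} + 14 t + \frac{4 t u}{3}$ ($N{\left(u,t \right)} = - \frac{7}{3} + \frac{4 t u + 42 t}{3} = - \frac{7}{3} + \frac{42 t + 4 t u}{3} = - \frac{7}{3} + \left(14 t + \frac{4 t u}{3}\right) = - \frac{7}{3} + 14 t + \frac{4 t u}{3}$)
$\left(-32 + N{\left(11,12 \right)}\right) \left(-76 - 35\right) = \left(-32 + \left(- \frac{7}{3} + 14 \cdot 12 + \frac{4}{3} \cdot 12 \cdot 11\right)\right) \left(-76 - 35\right) = \left(-32 + \left(- \frac{7}{3} + 168 + 176\right)\right) \left(-111\right) = \left(-32 + \frac{1025}{3}\right) \left(-111\right) = \frac{929}{3} \left(-111\right) = -34373$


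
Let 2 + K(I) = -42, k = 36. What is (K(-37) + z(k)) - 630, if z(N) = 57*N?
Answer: 1378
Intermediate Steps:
K(I) = -44 (K(I) = -2 - 42 = -44)
(K(-37) + z(k)) - 630 = (-44 + 57*36) - 630 = (-44 + 2052) - 630 = 2008 - 630 = 1378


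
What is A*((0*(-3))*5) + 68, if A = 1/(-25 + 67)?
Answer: 68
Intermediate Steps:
A = 1/42 ≈ 0.023810
A*((0*(-3))*5) + 68 = ((0*(-3))*5)/42 + 68 = (0*5)/42 + 68 = (1/42)*0 + 68 = 0 + 68 = 68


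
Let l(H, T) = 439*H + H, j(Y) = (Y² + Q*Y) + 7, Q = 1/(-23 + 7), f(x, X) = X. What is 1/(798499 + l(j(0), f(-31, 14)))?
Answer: 1/801579 ≈ 1.2475e-6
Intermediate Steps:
Q = -1/16 (Q = 1/(-16) = -1/16 ≈ -0.062500)
j(Y) = 7 + Y² - Y/16 (j(Y) = (Y² - Y/16) + 7 = 7 + Y² - Y/16)
l(H, T) = 440*H
1/(798499 + l(j(0), f(-31, 14))) = 1/(798499 + 440*(7 + 0² - 1/16*0)) = 1/(798499 + 440*(7 + 0 + 0)) = 1/(798499 + 440*7) = 1/(798499 + 3080) = 1/801579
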